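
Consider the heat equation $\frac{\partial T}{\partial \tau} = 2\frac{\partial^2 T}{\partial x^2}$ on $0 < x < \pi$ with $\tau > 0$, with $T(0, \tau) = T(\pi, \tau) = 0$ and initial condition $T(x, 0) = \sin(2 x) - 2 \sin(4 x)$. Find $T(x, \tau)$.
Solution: Separating variables: $T = \sum c_n e^{-2n^2\tau} \sin(nx)$. From $T(x,0) = \sin(2 x) - 2 \sin(4 x)$: $c_2=1, c_4=-2$.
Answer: $T(x, \tau) = e^{-8 \tau} \sin(2 x) - 2 e^{-32 \tau} \sin(4 x)$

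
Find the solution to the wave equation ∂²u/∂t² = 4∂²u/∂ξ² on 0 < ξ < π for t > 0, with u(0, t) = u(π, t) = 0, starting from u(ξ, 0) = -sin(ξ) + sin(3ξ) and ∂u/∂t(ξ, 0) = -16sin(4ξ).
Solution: Separating variables: u = Σ [A_n cos(ω_n t) + B_n sin(ω_n t)] sin(nξ), ω_n = 2n. From ICs (B_n = velocity coefficient / ω_n): A_1=-1, A_3=1, B_4=-2.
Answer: u(ξ, t) = -2sin(8t)sin(4ξ) - sin(ξ)cos(2t) + sin(3ξ)cos(6t)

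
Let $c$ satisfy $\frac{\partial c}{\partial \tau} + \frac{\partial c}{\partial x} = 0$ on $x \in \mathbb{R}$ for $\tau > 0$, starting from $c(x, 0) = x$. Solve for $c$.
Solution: By characteristics ($dx/d\tau = 1$), $c(x,\tau) = f(x - \tau)$ with $f = c( \cdot , 0)$.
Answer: $c(x, \tau) = - \tau + x$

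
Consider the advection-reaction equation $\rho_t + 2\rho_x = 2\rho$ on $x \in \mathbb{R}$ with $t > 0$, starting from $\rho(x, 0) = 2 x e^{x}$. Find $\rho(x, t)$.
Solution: Substitute $\rho = e^{x}u$, i.e. $u = e^{-x}\rho$.
By the product rule, $\rho_x = e^{x}(u_x + u)$, $\rho_t = e^{x}u_t$.
Substituting into the PDE and dividing by $e^{x}$: $u_t + 2(u_x + u) = 2u$.
The lower-order terms cancel, leaving the standard advection equation $u_t + 2u_x = 0$.
Initial data for $u$: $u(x,0) = e^{-x}\rho(x,0) = 2 x$.
Solve for $u$:
  By method of characteristics (waves move right with speed 2):
  Along characteristics $x - 2t =$ const, $u$ is constant, so $u(x,t) = f(x - 2t)$ with $f = u( \cdot , 0)$.
Hence $u(x,t) = -4 t + 2 x$.
Transform back: $\rho(x,t) = e^{x}u(x,t)$.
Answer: $\rho(x, t) = -4 t e^{x} + 2 x e^{x}$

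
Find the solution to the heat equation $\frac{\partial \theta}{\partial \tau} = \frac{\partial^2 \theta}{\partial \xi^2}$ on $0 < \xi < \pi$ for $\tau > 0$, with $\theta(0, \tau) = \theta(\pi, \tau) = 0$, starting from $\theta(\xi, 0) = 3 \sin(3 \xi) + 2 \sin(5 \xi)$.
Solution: Using separation of variables $\theta = X(\xi)G(\tau)$:
Eigenfunctions: $\sin(n\xi)$, $n = 1, 2, 3, \ldots$
General solution: $\theta(\xi, \tau) = \sum c_n \sin(n\xi) e^{-n^2 \tau}$
Matching $\theta(\xi,0) = 3 \sin(3 \xi) + 2 \sin(5 \xi)$ term by term: $c_3=3, c_5=2$.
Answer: $\theta(\xi, \tau) = 3 e^{-9 \tau} \sin(3 \xi) + 2 e^{-25 \tau} \sin(5 \xi)$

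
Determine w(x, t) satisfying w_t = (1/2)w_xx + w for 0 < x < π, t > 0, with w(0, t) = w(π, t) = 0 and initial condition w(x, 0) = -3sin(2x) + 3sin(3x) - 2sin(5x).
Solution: Substitute w = exp(t)u.
Then w_t = exp(t)(u_t + u), w_xx = exp(t)u_xx; substituting and dividing by exp(t), the lower-order terms cancel: u_t = (1/2)u_xx (standard heat equation).
Data for u: u(x,0) = w(x,0) = -3sin(2x) + 3sin(3x) - 2sin(5x). The boundary conditions carry over: u(0,t) = u(π,t) = 0.
Separating variables: u = Σ c_n exp(-n²t/2) sin(nx). From u(x,0) = -3sin(2x) + 3sin(3x) - 2sin(5x): c_2=-3, c_3=3, c_5=-2.
So u(x,t) = -3exp(-2t)sin(2x) + 3exp(-9t/2)sin(3x) - 2exp(-25t/2)sin(5x), and w(x,t) = exp(t)u(x,t).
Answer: w(x, t) = -3exp(-t)sin(2x) + 3exp(-7t/2)sin(3x) - 2exp(-23t/2)sin(5x)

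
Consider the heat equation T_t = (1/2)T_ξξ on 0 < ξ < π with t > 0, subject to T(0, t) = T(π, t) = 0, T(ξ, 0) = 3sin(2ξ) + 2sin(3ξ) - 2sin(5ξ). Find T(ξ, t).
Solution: Using separation of variables T = X(ξ)G(t):
Eigenfunctions: sin(nξ), n = 1, 2, 3, ...
General solution: T(ξ, t) = Σ c_n sin(nξ) exp(-n² t/2)
Matching T(ξ,0) = 3sin(2ξ) + 2sin(3ξ) - 2sin(5ξ) term by term: c_2=3, c_3=2, c_5=-2.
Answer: T(ξ, t) = 3exp(-2t)sin(2ξ) + 2exp(-9t/2)sin(3ξ) - 2exp(-25t/2)sin(5ξ)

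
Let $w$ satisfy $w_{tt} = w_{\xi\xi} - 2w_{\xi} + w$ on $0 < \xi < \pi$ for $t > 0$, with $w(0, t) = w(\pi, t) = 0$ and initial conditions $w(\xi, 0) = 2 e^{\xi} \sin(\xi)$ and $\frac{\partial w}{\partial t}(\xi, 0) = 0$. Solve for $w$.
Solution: Substitute $w = e^{\xi}u$, i.e. $u = e^{-\xi}w$.
By the product rule, $w_{\xi} = e^{\xi}(u_{\xi} + u)$, $w_{\xi\xi} = e^{\xi}(u_{\xi\xi} + 2u_{\xi} + u)$, $w_{tt} = e^{\xi}u_{tt}$.
Substituting into the PDE and dividing by $e^{\xi}$: $u_{tt} = (u_{\xi\xi} + 2u_{\xi} + u) - 2(u_{\xi} + u) + u$.
The lower-order terms cancel, leaving the standard wave equation $u_{tt} = u_{\xi\xi}$.
Initial data for $u$: $u(\xi,0) = e^{-\xi}w(\xi,0) = 2 \sin(\xi)$; $u_t(\xi,0) = e^{-\xi}w_t(\xi,0) = 0$. The boundary conditions carry over: $u(0,t) = u(\pi,t) = 0$.
Solve for $u$:
  Using separation of variables $u = X(\xi)T(t)$:
  Eigenfunctions: $\sin(n\xi)$, $n = 1, 2, 3, \ldots$
  General solution: $u(\xi, t) = \sum [A_n \cos(n t) + B_n \sin(n t)] \sin(n\xi)$
  From $u(\xi,0) = 2 \sin(\xi)$: $A_1=2$. From $u_t(\xi,0) = 0$: all $B_n = 0$.
Hence $u(\xi,t) = 2 \sin(\xi) \cos(t)$.
Transform back: $w(\xi,t) = e^{\xi}u(\xi,t)$.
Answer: $w(\xi, t) = 2 e^{\xi} \sin(\xi) \cos(t)$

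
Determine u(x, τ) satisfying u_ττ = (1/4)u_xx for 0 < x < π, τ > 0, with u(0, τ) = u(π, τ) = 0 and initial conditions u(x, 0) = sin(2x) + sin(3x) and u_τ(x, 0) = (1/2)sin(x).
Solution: Separating variables: u = Σ [A_n cos(ω_n τ) + B_n sin(ω_n τ)] sin(nx), ω_n = n/2. From ICs (B_n = velocity coefficient / ω_n): A_2=1, A_3=1, B_1=1.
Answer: u(x, τ) = sin(x)sin(τ/2) + sin(2x)cos(τ) + sin(3x)cos(3τ/2)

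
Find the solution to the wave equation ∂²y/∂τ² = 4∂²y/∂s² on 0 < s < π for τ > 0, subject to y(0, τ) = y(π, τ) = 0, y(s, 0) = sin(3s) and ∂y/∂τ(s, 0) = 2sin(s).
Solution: Separating variables: y = Σ [A_n cos(ω_n τ) + B_n sin(ω_n τ)] sin(ns), ω_n = 2n. From ICs (B_n = velocity coefficient / ω_n): A_3=1, B_1=1.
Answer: y(s, τ) = sin(s)sin(2τ) + sin(3s)cos(6τ)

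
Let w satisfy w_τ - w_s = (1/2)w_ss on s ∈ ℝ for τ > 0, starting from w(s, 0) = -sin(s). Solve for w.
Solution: Change to a moving frame: let η = s + τ, σ = τ and write w(s,τ) = u(η,σ).
By the chain rule w_τ = u_σ + u_η, w_s = u_η, w_ss = u_ηη.
Then w_τ - w_s = u_σ: the advection term cancels and the PDE becomes the heat equation u_σ = (1/2)u_ηη on η ∈ ℝ.
Initial data: u(η,0) = w(η,0) = -sin(η).
On η ∈ ℝ each mode satisfies (sin(nη))″ = -n² sin(nη), so exp(-n²σ/2) sin(nη) solves the heat equation; by superposition u(η,σ) = Σ c_n exp(-n²σ/2) sin(nη).
Reading off the coefficients: c_1=-1, so u(η,σ) = -exp(-σ/2)sin(η).
Substituting back η = s + τ, σ = τ: w(s,τ) = u(s + τ, τ).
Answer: w(s, τ) = -exp(-τ/2)sin(s + τ)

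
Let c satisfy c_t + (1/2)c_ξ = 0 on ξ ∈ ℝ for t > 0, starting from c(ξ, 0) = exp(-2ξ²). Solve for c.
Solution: By characteristics (dξ/dt = 1/2), c(ξ,t) = f(ξ - (1/2)t) with f = c(·, 0).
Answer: c(ξ, t) = exp(-2(-t/2 + ξ)²)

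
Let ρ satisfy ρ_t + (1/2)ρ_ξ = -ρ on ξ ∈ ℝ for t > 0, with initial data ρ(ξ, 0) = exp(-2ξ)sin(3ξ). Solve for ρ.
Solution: Substitute ρ = exp(-2ξ)u, i.e. u = exp(2ξ)ρ.
By the product rule, ρ_ξ = exp(-2ξ)(u_ξ - 2u), ρ_t = exp(-2ξ)u_t.
Substituting into the PDE and dividing by exp(-2ξ): u_t + (1/2)(u_ξ - 2u) = -u.
The lower-order terms cancel, leaving the standard advection equation u_t + (1/2)u_ξ = 0.
Initial data for u: u(ξ,0) = exp(2ξ)ρ(ξ,0) = sin(3ξ).
Solve for u:
  By method of characteristics (waves move right with speed 1/2):
  Along characteristics ξ - (1/2)t = const, u is constant, so u(ξ,t) = f(ξ - (1/2)t) with f = u(·, 0).
Hence u(ξ,t) = -sin(3t/2 - 3ξ).
Transform back: ρ(ξ,t) = exp(-2ξ)u(ξ,t).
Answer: ρ(ξ, t) = -exp(-2ξ)sin(3t/2 - 3ξ)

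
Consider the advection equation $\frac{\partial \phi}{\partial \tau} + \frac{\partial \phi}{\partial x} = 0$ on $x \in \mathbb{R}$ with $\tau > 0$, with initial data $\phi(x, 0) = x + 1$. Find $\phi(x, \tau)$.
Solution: By method of characteristics (waves move right with speed 1):
Along characteristics $x - \tau =$ const, $\phi$ is constant, so $\phi(x,\tau) = f(x - \tau)$ with $f = \phi( \cdot , 0)$.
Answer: $\phi(x, \tau) = - \tau + x + 1$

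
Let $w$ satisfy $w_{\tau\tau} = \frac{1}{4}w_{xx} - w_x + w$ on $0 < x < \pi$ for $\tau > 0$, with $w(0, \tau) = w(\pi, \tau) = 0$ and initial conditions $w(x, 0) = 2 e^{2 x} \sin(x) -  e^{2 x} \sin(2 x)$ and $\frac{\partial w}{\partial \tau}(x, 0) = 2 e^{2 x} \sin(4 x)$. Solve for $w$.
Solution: Substitute $w = e^{2x}u$.
Then $w_x = e^{2x}(u_x + 2u)$, $w_{xx} = e^{2x}(u_{xx} + 4u_x + 4u)$, $w_{\tau\tau} = e^{2x}u_{\tau\tau}$; substituting and dividing by $e^{2x}$, the lower-order terms cancel: $u_{\tau\tau} = \frac{1}{4}u_{xx}$ (standard wave equation).
Data for $u$: $u(x,0) = e^{-2x}w(x,0) = 2 \sin(x) - \sin(2 x)$; $u_{\tau}(x,0) = e^{-2x}w_{\tau}(x,0) = 2 \sin(4 x)$. The boundary conditions carry over: $u(0,\tau) = u(\pi,\tau) = 0$.
Separating variables: $u = \sum [A_n \cos(\omega_n \tau) + B_n \sin(\omega_n \tau)] \sin(nx)$, $\omega_n = n/2$. From ICs ($B_n$ = velocity coefficient / $\omega_n$): $A_1=2, A_2=-1, B_4=1$.
So $u(x,\tau) = 2 \sin(x) \cos(\tau/2) - \sin(2 x) \cos(\tau) + \sin(4 x) \sin(2 \tau)$, and $w(x,\tau) = e^{2x}u(x,\tau)$.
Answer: $w(x, \tau) = e^{2 x} \sin(2 \tau) \sin(4 x) + 2 e^{2 x} \sin(x) \cos(\tau/2) -  e^{2 x} \sin(2 x) \cos(\tau)$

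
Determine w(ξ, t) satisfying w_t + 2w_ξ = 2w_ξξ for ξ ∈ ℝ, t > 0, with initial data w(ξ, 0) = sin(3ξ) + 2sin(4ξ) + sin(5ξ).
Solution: Moving frame: η = ξ - 2t, σ = t, w = u(η,σ), so w_t = u_σ - 2u_η and w_ξξ = u_ηη.
Hence w_t + 2w_ξ = u_σ and the PDE becomes the heat equation u_σ = 2u_ηη on η ∈ ℝ.
Initial data: u(η,0) = w(η,0) = sin(3η) + 2sin(4η) + sin(5η). Each mode sin(nη) decays as exp(-2n²σ) on ℝ, so u(η,σ) = Σ c_n exp(-2n²σ) sin(nη) with c_3=1, c_4=2, c_5=1: u(η,σ) = exp(-18σ)sin(3η) + 2exp(-32σ)sin(4η) + exp(-50σ)sin(5η).
Substituting back: w(ξ,t) = u(ξ - 2t, t).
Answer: w(ξ, t) = -exp(-18t)sin(6t - 3ξ) - 2exp(-32t)sin(8t - 4ξ) - exp(-50t)sin(10t - 5ξ)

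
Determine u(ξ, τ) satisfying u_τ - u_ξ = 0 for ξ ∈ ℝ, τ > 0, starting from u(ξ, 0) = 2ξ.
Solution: By method of characteristics (waves move left with speed 1):
Along characteristics ξ + τ = const, u is constant, so u(ξ,τ) = f(ξ + τ) with f = u(·, 0).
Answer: u(ξ, τ) = 2ξ + 2τ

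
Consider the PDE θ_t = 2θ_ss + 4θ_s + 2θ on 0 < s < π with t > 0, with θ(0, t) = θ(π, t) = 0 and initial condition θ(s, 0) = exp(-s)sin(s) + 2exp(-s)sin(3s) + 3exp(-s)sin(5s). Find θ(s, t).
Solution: Substitute θ = exp(-s)u.
Then θ_s = exp(-s)(u_s - u), θ_ss = exp(-s)(u_ss - 2u_s + u), θ_t = exp(-s)u_t; substituting and dividing by exp(-s), the lower-order terms cancel: u_t = 2u_ss (standard heat equation).
Data for u: u(s,0) = exp(s)θ(s,0) = sin(s) + 2sin(3s) + 3sin(5s). The boundary conditions carry over: u(0,t) = u(π,t) = 0.
Separating variables: u = Σ c_n exp(-2n²t) sin(ns). From u(s,0) = sin(s) + 2sin(3s) + 3sin(5s): c_1=1, c_3=2, c_5=3.
So u(s,t) = exp(-2t)sin(s) + 2exp(-18t)sin(3s) + 3exp(-50t)sin(5s), and θ(s,t) = exp(-s)u(s,t).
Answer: θ(s, t) = exp(-s)exp(-2t)sin(s) + 2exp(-s)exp(-18t)sin(3s) + 3exp(-s)exp(-50t)sin(5s)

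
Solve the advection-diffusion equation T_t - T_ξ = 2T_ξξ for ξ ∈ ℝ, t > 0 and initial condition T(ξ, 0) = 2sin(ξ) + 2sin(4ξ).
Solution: Moving frame: η = ξ + t, σ = t, T = u(η,σ), so T_t = u_σ + u_η and T_ξξ = u_ηη.
Hence T_t - T_ξ = u_σ and the PDE becomes the heat equation u_σ = 2u_ηη on η ∈ ℝ.
Initial data: u(η,0) = T(η,0) = 2sin(η) + 2sin(4η). Each mode sin(nη) decays as exp(-2n²σ) on ℝ, so u(η,σ) = Σ c_n exp(-2n²σ) sin(nη) with c_1=2, c_4=2: u(η,σ) = 2exp(-2σ)sin(η) + 2exp(-32σ)sin(4η).
Substituting back: T(ξ,t) = u(ξ + t, t).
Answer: T(ξ, t) = 2exp(-2t)sin(t + ξ) + 2exp(-32t)sin(4t + 4ξ)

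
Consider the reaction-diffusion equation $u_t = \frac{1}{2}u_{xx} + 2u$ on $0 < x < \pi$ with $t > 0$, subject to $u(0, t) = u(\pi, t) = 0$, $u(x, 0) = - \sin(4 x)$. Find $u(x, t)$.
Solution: Substitute $u = e^{2t}w$.
Then $u_t = e^{2t}(w_t + 2w)$, $u_{xx} = e^{2t}w_{xx}$; substituting and dividing by $e^{2t}$, the lower-order terms cancel: $w_t = \frac{1}{2}w_{xx}$ (standard heat equation).
Data for $w$: $w(x,0) = u(x,0) = - \sin(4 x)$. The boundary conditions carry over: $w(0,t) = w(\pi,t) = 0$.
Separating variables: $w = \sum c_n e^{-n^2t/2} \sin(nx)$. From $w(x,0) = - \sin(4 x)$: $c_4=-1$.
So $w(x,t) = - e^{-8 t} \sin(4 x)$, and $u(x,t) = e^{2t}w(x,t)$.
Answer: $u(x, t) = - e^{-6 t} \sin(4 x)$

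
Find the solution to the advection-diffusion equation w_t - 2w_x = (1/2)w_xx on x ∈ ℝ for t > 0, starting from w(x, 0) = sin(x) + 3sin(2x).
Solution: Moving frame: η = x + 2t, σ = t, w = u(η,σ), so w_t = u_σ + 2u_η and w_xx = u_ηη.
Hence w_t - 2w_x = u_σ and the PDE becomes the heat equation u_σ = (1/2)u_ηη on η ∈ ℝ.
Initial data: u(η,0) = w(η,0) = sin(η) + 3sin(2η). Each mode sin(nη) decays as exp(-n²σ/2) on ℝ, so u(η,σ) = Σ c_n exp(-n²σ/2) sin(nη) with c_1=1, c_2=3: u(η,σ) = 3exp(-2σ)sin(2η) + exp(-σ/2)sin(η).
Substituting back: w(x,t) = u(x + 2t, t).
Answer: w(x, t) = 3exp(-2t)sin(4t + 2x) + exp(-t/2)sin(2t + x)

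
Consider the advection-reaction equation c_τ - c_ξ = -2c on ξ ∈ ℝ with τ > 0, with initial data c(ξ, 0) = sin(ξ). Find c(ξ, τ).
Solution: Substitute c = exp(-2τ)u.
Then c_τ = exp(-2τ)(u_τ - 2u), c_ξ = exp(-2τ)u_ξ; substituting and dividing by exp(-2τ), the lower-order terms cancel: u_τ - u_ξ = 0 (standard advection equation).
Data for u: u(ξ,0) = c(ξ,0) = sin(ξ).
By characteristics (dξ/dτ = -1), u(ξ,τ) = f(ξ + τ) with f = u(·, 0).
So u(ξ,τ) = sin(ξ + τ), and c(ξ,τ) = exp(-2τ)u(ξ,τ).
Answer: c(ξ, τ) = exp(-2τ)sin(ξ + τ)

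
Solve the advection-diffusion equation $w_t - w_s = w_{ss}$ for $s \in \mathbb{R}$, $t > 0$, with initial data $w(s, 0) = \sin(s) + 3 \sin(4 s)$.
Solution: Moving frame: $\eta = s + t$, $\sigma = t$, $w = u(\eta,\sigma)$, so $w_t = u_{\sigma} + u_{\eta}$ and $w_{ss} = u_{\eta\eta}$.
Hence $w_t - w_s = u_{\sigma}$ and the PDE becomes the heat equation $u_{\sigma} = u_{\eta\eta}$ on $\eta \in \mathbb{R}$.
Initial data: $u(\eta,0) = w(\eta,0) = \sin(\eta) + 3 \sin(4 \eta)$. Each mode $\sin(n\eta)$ decays as $e^{-n^2\sigma}$ on $\mathbb{R}$, so $u(\eta,\sigma) = \sum c_n e^{-n^2\sigma} \sin(n\eta)$ with $c_1=1, c_4=3$: $u(\eta,\sigma) = e^{-\sigma} \sin(\eta) + 3 e^{-16 \sigma} \sin(4 \eta)$.
Substituting back: $w(s,t) = u(s + t, t)$.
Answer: $w(s, t) = e^{-t} \sin(s + t) + 3 e^{-16 t} \sin(4 s + 4 t)$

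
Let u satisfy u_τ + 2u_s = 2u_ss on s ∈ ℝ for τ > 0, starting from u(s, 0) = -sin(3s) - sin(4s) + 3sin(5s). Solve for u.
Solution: Moving frame: η = s - 2τ, σ = τ, u = w(η,σ), so u_τ = w_σ - 2w_η and u_ss = w_ηη.
Hence u_τ + 2u_s = w_σ and the PDE becomes the heat equation w_σ = 2w_ηη on η ∈ ℝ.
Initial data: w(η,0) = u(η,0) = -sin(3η) - sin(4η) + 3sin(5η). Each mode sin(nη) decays as exp(-2n²σ) on ℝ, so w(η,σ) = Σ c_n exp(-2n²σ) sin(nη) with c_3=-1, c_4=-1, c_5=3: w(η,σ) = -exp(-18σ)sin(3η) - exp(-32σ)sin(4η) + 3exp(-50σ)sin(5η).
Substituting back: u(s,τ) = w(s - 2τ, τ).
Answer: u(s, τ) = -exp(-18τ)sin(3s - 6τ) - exp(-32τ)sin(4s - 8τ) + 3exp(-50τ)sin(5s - 10τ)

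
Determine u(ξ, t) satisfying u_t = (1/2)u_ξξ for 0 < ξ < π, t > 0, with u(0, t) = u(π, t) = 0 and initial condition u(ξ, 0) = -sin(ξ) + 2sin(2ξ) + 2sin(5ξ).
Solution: Separating variables: u = Σ c_n exp(-n²t/2) sin(nξ). From u(ξ,0) = -sin(ξ) + 2sin(2ξ) + 2sin(5ξ): c_1=-1, c_2=2, c_5=2.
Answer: u(ξ, t) = 2exp(-2t)sin(2ξ) - exp(-t/2)sin(ξ) + 2exp(-25t/2)sin(5ξ)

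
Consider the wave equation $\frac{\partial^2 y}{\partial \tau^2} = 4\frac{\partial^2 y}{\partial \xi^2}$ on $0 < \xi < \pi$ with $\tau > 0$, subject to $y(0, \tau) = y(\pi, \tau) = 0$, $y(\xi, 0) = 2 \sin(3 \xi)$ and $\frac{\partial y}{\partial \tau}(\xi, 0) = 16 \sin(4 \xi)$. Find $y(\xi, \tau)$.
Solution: Separating variables: $y = \sum [A_n \cos(\omega_n \tau) + B_n \sin(\omega_n \tau)] \sin(n\xi)$, $\omega_n = 2n$. From ICs ($B_n$ = velocity coefficient / $\omega_n$): $A_3=2, B_4=2$.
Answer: $y(\xi, \tau) = 2 \sin(8 \tau) \sin(4 \xi) + 2 \sin(3 \xi) \cos(6 \tau)$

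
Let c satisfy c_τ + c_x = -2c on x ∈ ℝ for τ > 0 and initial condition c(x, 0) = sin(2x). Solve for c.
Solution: Substitute c = exp(-2τ)u, i.e. u = exp(2τ)c.
By the product rule, c_τ = exp(-2τ)(u_τ - 2u), c_x = exp(-2τ)u_x.
Substituting into the PDE and dividing by exp(-2τ): u_τ - 2u + u_x = -2u.
The lower-order terms cancel, leaving the standard advection equation u_τ + u_x = 0.
Initial data for u: u(x,0) = c(x,0) = sin(2x).
Solve for u:
  By method of characteristics (waves move right with speed 1):
  Along characteristics x - τ = const, u is constant, so u(x,τ) = f(x - τ) with f = u(·, 0).
Hence u(x,τ) = sin(2x - 2τ).
Transform back: c(x,τ) = exp(-2τ)u(x,τ).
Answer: c(x, τ) = exp(-2τ)sin(2x - 2τ)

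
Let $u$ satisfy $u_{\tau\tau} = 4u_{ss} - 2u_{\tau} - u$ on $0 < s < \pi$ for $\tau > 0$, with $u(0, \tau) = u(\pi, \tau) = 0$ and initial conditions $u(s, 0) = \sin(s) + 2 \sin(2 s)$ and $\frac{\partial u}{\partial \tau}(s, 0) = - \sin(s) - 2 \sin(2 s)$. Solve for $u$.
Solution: Substitute $u = e^{-\tau}w$, i.e. $w = e^{\tau}u$.
By the product rule, $u_{\tau} = e^{-\tau}(w_{\tau} - w)$, $u_{\tau\tau} = e^{-\tau}(w_{\tau\tau} - 2w_{\tau} + w)$, $u_{ss} = e^{-\tau}w_{ss}$.
Substituting into the PDE and dividing by $e^{-\tau}$: $w_{\tau\tau} - 2w_{\tau} + w = 4w_{ss} - 2(w_{\tau} - w) - w$.
The lower-order terms cancel, leaving the standard wave equation $w_{\tau\tau} = 4w_{ss}$.
Initial data for $w$: $w(s,0) = u(s,0) = \sin(s) + 2 \sin(2 s)$; $w_{\tau}(s,0) = u_{\tau}(s,0) + u(s,0) = 0$. The boundary conditions carry over: $w(0,\tau) = w(\pi,\tau) = 0$.
Solve for $w$:
  Using separation of variables $w = X(s)T(\tau)$:
  Eigenfunctions: $\sin(ns)$, $n = 1, 2, 3, \ldots$
  General solution: $w(s, \tau) = \sum [A_n \cos(2n \tau) + B_n \sin(2n \tau)] \sin(ns)$
  From $w(s,0) = \sin(s) + 2 \sin(2 s)$: $A_1=1, A_2=2$. From $w_{\tau}(s,0) = 0$: all $B_n = 0$.
Hence $w(s,\tau) = \sin(s) \cos(2 \tau) + 2 \sin(2 s) \cos(4 \tau)$.
Transform back: $u(s,\tau) = e^{-\tau}w(s,\tau)$.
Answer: $u(s, \tau) = e^{-\tau} \sin(s) \cos(2 \tau) + 2 e^{-\tau} \sin(2 s) \cos(4 \tau)$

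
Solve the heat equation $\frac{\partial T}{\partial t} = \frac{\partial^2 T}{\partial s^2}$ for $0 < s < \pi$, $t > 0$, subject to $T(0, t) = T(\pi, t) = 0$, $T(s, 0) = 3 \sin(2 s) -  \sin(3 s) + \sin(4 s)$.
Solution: Separating variables: $T = \sum c_n e^{-n^2t} \sin(ns)$. From $T(s,0) = 3 \sin(2 s) - \sin(3 s) + \sin(4 s)$: $c_2=3, c_3=-1, c_4=1$.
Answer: $T(s, t) = 3 e^{-4 t} \sin(2 s) -  e^{-9 t} \sin(3 s) + e^{-16 t} \sin(4 s)$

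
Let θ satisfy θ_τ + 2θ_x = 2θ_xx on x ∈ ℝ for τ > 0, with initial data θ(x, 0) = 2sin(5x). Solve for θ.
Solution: Moving frame: η = x - 2τ, σ = τ, θ = u(η,σ), so θ_τ = u_σ - 2u_η and θ_xx = u_ηη.
Hence θ_τ + 2θ_x = u_σ and the PDE becomes the heat equation u_σ = 2u_ηη on η ∈ ℝ.
Initial data: u(η,0) = θ(η,0) = 2sin(5η). Each mode sin(nη) decays as exp(-2n²σ) on ℝ, so u(η,σ) = Σ c_n exp(-2n²σ) sin(nη) with c_5=2: u(η,σ) = 2exp(-50σ)sin(5η).
Substituting back: θ(x,τ) = u(x - 2τ, τ).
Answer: θ(x, τ) = 2exp(-50τ)sin(5x - 10τ)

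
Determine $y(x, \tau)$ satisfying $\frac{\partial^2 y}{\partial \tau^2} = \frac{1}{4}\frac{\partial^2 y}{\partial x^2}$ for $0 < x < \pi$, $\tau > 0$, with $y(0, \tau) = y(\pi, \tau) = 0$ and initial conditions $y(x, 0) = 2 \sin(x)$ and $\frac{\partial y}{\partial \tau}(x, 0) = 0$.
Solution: Separating variables: $y = \sum [A_n \cos(\omega_n \tau) + B_n \sin(\omega_n \tau)] \sin(nx)$, $\omega_n = n/2$. From ICs: $A_1=2$.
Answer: $y(x, \tau) = 2 \sin(x) \cos(\tau/2)$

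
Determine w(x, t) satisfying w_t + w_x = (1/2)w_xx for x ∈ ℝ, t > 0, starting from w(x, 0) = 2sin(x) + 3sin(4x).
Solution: Moving frame: η = x - t, σ = t, w = u(η,σ), so w_t = u_σ - u_η and w_xx = u_ηη.
Hence w_t + w_x = u_σ and the PDE becomes the heat equation u_σ = (1/2)u_ηη on η ∈ ℝ.
Initial data: u(η,0) = w(η,0) = 2sin(η) + 3sin(4η). Each mode sin(nη) decays as exp(-n²σ/2) on ℝ, so u(η,σ) = Σ c_n exp(-n²σ/2) sin(nη) with c_1=2, c_4=3: u(η,σ) = 3exp(-8σ)sin(4η) + 2exp(-σ/2)sin(η).
Substituting back: w(x,t) = u(x - t, t).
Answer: w(x, t) = -3exp(-8t)sin(4t - 4x) - 2exp(-t/2)sin(t - x)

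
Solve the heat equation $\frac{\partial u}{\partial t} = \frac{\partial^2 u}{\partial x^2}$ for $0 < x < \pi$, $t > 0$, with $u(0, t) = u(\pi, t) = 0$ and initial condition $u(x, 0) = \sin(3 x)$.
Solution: Separating variables: $u = \sum c_n e^{-n^2t} \sin(nx)$. From $u(x,0) = \sin(3 x)$: $c_3=1$.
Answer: $u(x, t) = e^{-9 t} \sin(3 x)$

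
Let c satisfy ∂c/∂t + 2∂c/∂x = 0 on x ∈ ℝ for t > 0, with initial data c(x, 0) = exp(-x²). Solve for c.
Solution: By method of characteristics (waves move right with speed 2):
Along characteristics x - 2t = const, c is constant, so c(x,t) = f(x - 2t) with f = c(·, 0).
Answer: c(x, t) = exp(-(-2t + x)²)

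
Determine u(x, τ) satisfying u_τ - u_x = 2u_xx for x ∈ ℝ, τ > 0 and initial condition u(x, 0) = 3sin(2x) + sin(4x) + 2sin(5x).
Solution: Moving frame: η = x + τ, σ = τ, u = w(η,σ), so u_τ = w_σ + w_η and u_xx = w_ηη.
Hence u_τ - u_x = w_σ and the PDE becomes the heat equation w_σ = 2w_ηη on η ∈ ℝ.
Initial data: w(η,0) = u(η,0) = 3sin(2η) + sin(4η) + 2sin(5η). Each mode sin(nη) decays as exp(-2n²σ) on ℝ, so w(η,σ) = Σ c_n exp(-2n²σ) sin(nη) with c_2=3, c_4=1, c_5=2: w(η,σ) = 3exp(-8σ)sin(2η) + exp(-32σ)sin(4η) + 2exp(-50σ)sin(5η).
Substituting back: u(x,τ) = w(x + τ, τ).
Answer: u(x, τ) = 3exp(-8τ)sin(2x + 2τ) + exp(-32τ)sin(4x + 4τ) + 2exp(-50τ)sin(5x + 5τ)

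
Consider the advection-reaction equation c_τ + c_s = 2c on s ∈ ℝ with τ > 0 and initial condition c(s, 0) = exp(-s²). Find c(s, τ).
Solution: Substitute c = exp(2τ)u, i.e. u = exp(-2τ)c.
By the product rule, c_τ = exp(2τ)(u_τ + 2u), c_s = exp(2τ)u_s.
Substituting into the PDE and dividing by exp(2τ): u_τ + 2u + u_s = 2u.
The lower-order terms cancel, leaving the standard advection equation u_τ + u_s = 0.
Initial data for u: u(s,0) = c(s,0) = exp(-s²).
Solve for u:
  By method of characteristics (waves move right with speed 1):
  Along characteristics s - τ = const, u is constant, so u(s,τ) = f(s - τ) with f = u(·, 0).
Hence u(s,τ) = exp(-(s - τ)²).
Transform back: c(s,τ) = exp(2τ)u(s,τ).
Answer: c(s, τ) = exp(2τ)exp(-(s - τ)²)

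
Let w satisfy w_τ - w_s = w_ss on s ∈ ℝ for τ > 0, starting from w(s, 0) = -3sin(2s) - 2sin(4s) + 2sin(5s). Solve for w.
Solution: Change to a moving frame: let η = s + τ, σ = τ and write w(s,τ) = u(η,σ).
By the chain rule w_τ = u_σ + u_η, w_s = u_η, w_ss = u_ηη.
Then w_τ - w_s = u_σ: the advection term cancels and the PDE becomes the heat equation u_σ = u_ηη on η ∈ ℝ.
Initial data: u(η,0) = w(η,0) = -3sin(2η) - 2sin(4η) + 2sin(5η).
On η ∈ ℝ each mode satisfies (sin(nη))″ = -n² sin(nη), so exp(-n²σ) sin(nη) solves the heat equation; by superposition u(η,σ) = Σ c_n exp(-n²σ) sin(nη).
Reading off the coefficients: c_2=-3, c_4=-2, c_5=2, so u(η,σ) = -3exp(-4σ)sin(2η) - 2exp(-16σ)sin(4η) + 2exp(-25σ)sin(5η).
Substituting back η = s + τ, σ = τ: w(s,τ) = u(s + τ, τ).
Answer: w(s, τ) = -3exp(-4τ)sin(2s + 2τ) - 2exp(-16τ)sin(4s + 4τ) + 2exp(-25τ)sin(5s + 5τ)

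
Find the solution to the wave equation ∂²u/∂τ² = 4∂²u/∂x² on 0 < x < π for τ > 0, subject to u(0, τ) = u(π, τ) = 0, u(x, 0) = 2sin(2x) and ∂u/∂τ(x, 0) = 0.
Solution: Using separation of variables u = X(x)T(τ):
Eigenfunctions: sin(nx), n = 1, 2, 3, ...
General solution: u(x, τ) = Σ [A_n cos(2n τ) + B_n sin(2n τ)] sin(nx)
From u(x,0) = 2sin(2x): A_2=2. From u_τ(x,0) = 0: all B_n = 0.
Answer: u(x, τ) = 2sin(2x)cos(4τ)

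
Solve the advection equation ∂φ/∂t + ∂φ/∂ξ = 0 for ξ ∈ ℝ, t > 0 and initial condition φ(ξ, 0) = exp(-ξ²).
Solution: By characteristics (dξ/dt = 1), φ(ξ,t) = f(ξ - t) with f = φ(·, 0).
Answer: φ(ξ, t) = exp(-(-t + ξ)²)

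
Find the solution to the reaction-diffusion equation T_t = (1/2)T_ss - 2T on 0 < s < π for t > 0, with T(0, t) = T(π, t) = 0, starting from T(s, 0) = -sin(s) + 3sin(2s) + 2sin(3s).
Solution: Substitute T = exp(-2t)u.
Then T_t = exp(-2t)(u_t - 2u), T_ss = exp(-2t)u_ss; substituting and dividing by exp(-2t), the lower-order terms cancel: u_t = (1/2)u_ss (standard heat equation).
Data for u: u(s,0) = T(s,0) = -sin(s) + 3sin(2s) + 2sin(3s). The boundary conditions carry over: u(0,t) = u(π,t) = 0.
Separating variables: u = Σ c_n exp(-n²t/2) sin(ns). From u(s,0) = -sin(s) + 3sin(2s) + 2sin(3s): c_1=-1, c_2=3, c_3=2.
So u(s,t) = 3exp(-2t)sin(2s) - exp(-t/2)sin(s) + 2exp(-9t/2)sin(3s), and T(s,t) = exp(-2t)u(s,t).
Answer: T(s, t) = 3exp(-4t)sin(2s) - exp(-5t/2)sin(s) + 2exp(-13t/2)sin(3s)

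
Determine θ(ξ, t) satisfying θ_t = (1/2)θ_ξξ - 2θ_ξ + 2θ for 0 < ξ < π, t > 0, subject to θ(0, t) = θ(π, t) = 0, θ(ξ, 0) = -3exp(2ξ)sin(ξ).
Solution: Substitute θ = exp(2ξ)u, i.e. u = exp(-2ξ)θ.
By the product rule, θ_ξ = exp(2ξ)(u_ξ + 2u), θ_ξξ = exp(2ξ)(u_ξξ + 4u_ξ + 4u), θ_t = exp(2ξ)u_t.
Substituting into the PDE and dividing by exp(2ξ): u_t = (1/2)(u_ξξ + 4u_ξ + 4u) - 2(u_ξ + 2u) + 2u.
The lower-order terms cancel, leaving the standard heat equation u_t = (1/2)u_ξξ.
Initial data for u: u(ξ,0) = exp(-2ξ)θ(ξ,0) = -3sin(ξ). The boundary conditions carry over: u(0,t) = u(π,t) = 0.
Solve for u:
  Using separation of variables u = X(ξ)G(t):
  Eigenfunctions: sin(nξ), n = 1, 2, 3, ...
  General solution: u(ξ, t) = Σ c_n sin(nξ) exp(-n² t/2)
  Matching u(ξ,0) = -3sin(ξ) term by term: c_1=-3.
Hence u(ξ,t) = -3exp(-t/2)sin(ξ).
Transform back: θ(ξ,t) = exp(2ξ)u(ξ,t).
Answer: θ(ξ, t) = -3exp(-t/2)exp(2ξ)sin(ξ)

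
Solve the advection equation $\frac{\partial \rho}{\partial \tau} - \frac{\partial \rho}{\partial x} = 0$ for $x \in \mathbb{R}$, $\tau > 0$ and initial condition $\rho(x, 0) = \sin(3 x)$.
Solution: By characteristics ($dx/d\tau = -1$), $\rho(x,\tau) = f(x + \tau)$ with $f = \rho( \cdot , 0)$.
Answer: $\rho(x, \tau) = \sin(3 \tau + 3 x)$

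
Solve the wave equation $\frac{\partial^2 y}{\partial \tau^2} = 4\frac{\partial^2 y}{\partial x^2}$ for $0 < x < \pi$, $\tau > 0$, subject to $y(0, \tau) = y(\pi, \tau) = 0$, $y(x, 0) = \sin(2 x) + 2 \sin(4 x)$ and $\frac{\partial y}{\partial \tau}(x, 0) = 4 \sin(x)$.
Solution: Using separation of variables $y = X(x)T(\tau)$:
Eigenfunctions: $\sin(nx)$, $n = 1, 2, 3, \ldots$
General solution: $y(x, \tau) = \sum [A_n \cos(2n \tau) + B_n \sin(2n \tau)] \sin(nx)$
From $y(x,0) = \sin(2 x) + 2 \sin(4 x)$: $A_2=1, A_4=2$. From $y_{\tau}(x,0) = 4 \sin(x)$, using $y_{\tau}(x,0) = \sum \omega_n B_n \sin(nx)$ with $\omega_n = 2n$: $B_1 = 4/2 = 2$.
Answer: $y(x, \tau) = 2 \sin(2 \tau) \sin(x) + \sin(2 x) \cos(4 \tau) + 2 \sin(4 x) \cos(8 \tau)$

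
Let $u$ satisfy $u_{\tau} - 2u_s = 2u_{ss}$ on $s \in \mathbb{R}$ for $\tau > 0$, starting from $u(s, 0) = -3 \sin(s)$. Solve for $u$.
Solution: Change to a moving frame: let $\eta = s + 2\tau$, $\sigma = \tau$ and write $u(s,\tau) = w(\eta,\sigma)$.
By the chain rule $u_{\tau} = w_{\sigma} + 2w_{\eta}$, $u_s = w_{\eta}$, $u_{ss} = w_{\eta\eta}$.
Then $u_{\tau} - 2u_s = w_{\sigma}$: the advection term cancels and the PDE becomes the heat equation $w_{\sigma} = 2w_{\eta\eta}$ on $\eta \in \mathbb{R}$.
Initial data: $w(\eta,0) = u(\eta,0) = -3 \sin(\eta)$.
On $\eta \in \mathbb{R}$ each mode satisfies $(\sin(n\eta))'' = -n^2 \sin(n\eta)$, so $e^{-2n^2\sigma} \sin(n\eta)$ solves the heat equation; by superposition $w(\eta,\sigma) = \sum c_n e^{-2n^2\sigma} \sin(n\eta)$.
Reading off the coefficients: $c_1=-3$, so $w(\eta,\sigma) = -3 e^{-2 \sigma} \sin(\eta)$.
Substituting back $\eta = s + 2\tau$, $\sigma = \tau$: $u(s,\tau) = w(s + 2\tau, \tau)$.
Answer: $u(s, \tau) = -3 e^{-2 \tau} \sin(2 \tau + s)$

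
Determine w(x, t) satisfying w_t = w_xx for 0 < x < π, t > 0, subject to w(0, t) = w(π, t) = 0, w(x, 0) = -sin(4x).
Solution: Using separation of variables w = X(x)T(t):
Eigenfunctions: sin(nx), n = 1, 2, 3, ...
General solution: w(x, t) = Σ c_n sin(nx) exp(-n² t)
Matching w(x,0) = -sin(4x) term by term: c_4=-1.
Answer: w(x, t) = -exp(-16t)sin(4x)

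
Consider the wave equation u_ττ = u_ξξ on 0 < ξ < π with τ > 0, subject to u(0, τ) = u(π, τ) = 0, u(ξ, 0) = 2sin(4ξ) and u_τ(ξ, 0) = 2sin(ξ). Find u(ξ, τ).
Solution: Separating variables: u = Σ [A_n cos(ω_n τ) + B_n sin(ω_n τ)] sin(nξ), ω_n = n. From ICs (B_n = velocity coefficient / ω_n): A_4=2, B_1=2.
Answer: u(ξ, τ) = 2sin(ξ)sin(τ) + 2sin(4ξ)cos(4τ)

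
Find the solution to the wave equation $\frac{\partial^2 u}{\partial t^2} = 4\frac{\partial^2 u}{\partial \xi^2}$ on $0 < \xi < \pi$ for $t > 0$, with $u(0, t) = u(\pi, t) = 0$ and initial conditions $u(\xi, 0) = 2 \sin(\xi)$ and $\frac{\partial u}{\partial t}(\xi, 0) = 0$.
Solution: Separating variables: $u = \sum [A_n \cos(\omega_n t) + B_n \sin(\omega_n t)] \sin(n\xi)$, $\omega_n = 2n$. From ICs: $A_1=2$.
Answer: $u(\xi, t) = 2 \sin(\xi) \cos(2 t)$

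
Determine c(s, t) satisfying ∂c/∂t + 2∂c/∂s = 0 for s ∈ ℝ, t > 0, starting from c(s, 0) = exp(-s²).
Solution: By method of characteristics (waves move right with speed 2):
Along characteristics s - 2t = const, c is constant, so c(s,t) = f(s - 2t) with f = c(·, 0).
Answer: c(s, t) = exp(-(s - 2t)²)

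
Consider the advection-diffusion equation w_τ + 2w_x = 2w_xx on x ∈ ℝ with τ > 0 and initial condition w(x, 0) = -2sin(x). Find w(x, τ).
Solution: Change to a moving frame: let η = x - 2τ, σ = τ and write w(x,τ) = u(η,σ).
By the chain rule w_τ = u_σ - 2u_η, w_x = u_η, w_xx = u_ηη.
Then w_τ + 2w_x = u_σ: the advection term cancels and the PDE becomes the heat equation u_σ = 2u_ηη on η ∈ ℝ.
Initial data: u(η,0) = w(η,0) = -2sin(η).
On η ∈ ℝ each mode satisfies (sin(nη))″ = -n² sin(nη), so exp(-2n²σ) sin(nη) solves the heat equation; by superposition u(η,σ) = Σ c_n exp(-2n²σ) sin(nη).
Reading off the coefficients: c_1=-2, so u(η,σ) = -2exp(-2σ)sin(η).
Substituting back η = x - 2τ, σ = τ: w(x,τ) = u(x - 2τ, τ).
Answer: w(x, τ) = -2exp(-2τ)sin(x - 2τ)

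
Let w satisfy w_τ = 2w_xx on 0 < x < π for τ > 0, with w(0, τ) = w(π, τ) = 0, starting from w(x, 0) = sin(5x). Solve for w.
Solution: Separating variables: w = Σ c_n exp(-2n²τ) sin(nx). From w(x,0) = sin(5x): c_5=1.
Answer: w(x, τ) = exp(-50τ)sin(5x)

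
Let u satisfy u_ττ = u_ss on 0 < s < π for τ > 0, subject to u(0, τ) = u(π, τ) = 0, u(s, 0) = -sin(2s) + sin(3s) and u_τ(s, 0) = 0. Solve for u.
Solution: Separating variables: u = Σ [A_n cos(ω_n τ) + B_n sin(ω_n τ)] sin(ns), ω_n = n. From ICs: A_2=-1, A_3=1.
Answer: u(s, τ) = -sin(2s)cos(2τ) + sin(3s)cos(3τ)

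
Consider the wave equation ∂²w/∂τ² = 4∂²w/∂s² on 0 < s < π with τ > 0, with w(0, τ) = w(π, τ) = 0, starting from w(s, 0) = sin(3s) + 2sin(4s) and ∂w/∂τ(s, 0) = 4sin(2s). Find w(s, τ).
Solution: Separating variables: w = Σ [A_n cos(ω_n τ) + B_n sin(ω_n τ)] sin(ns), ω_n = 2n. From ICs (B_n = velocity coefficient / ω_n): A_3=1, A_4=2, B_2=1.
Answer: w(s, τ) = sin(2s)sin(4τ) + sin(3s)cos(6τ) + 2sin(4s)cos(8τ)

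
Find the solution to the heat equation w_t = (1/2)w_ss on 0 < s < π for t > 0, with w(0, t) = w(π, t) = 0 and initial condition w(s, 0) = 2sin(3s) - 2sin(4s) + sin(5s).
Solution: Separating variables: w = Σ c_n exp(-n²t/2) sin(ns). From w(s,0) = 2sin(3s) - 2sin(4s) + sin(5s): c_3=2, c_4=-2, c_5=1.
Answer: w(s, t) = -2exp(-8t)sin(4s) + 2exp(-9t/2)sin(3s) + exp(-25t/2)sin(5s)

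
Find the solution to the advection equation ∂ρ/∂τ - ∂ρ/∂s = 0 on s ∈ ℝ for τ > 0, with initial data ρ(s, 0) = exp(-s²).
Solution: By characteristics (ds/dτ = -1), ρ(s,τ) = f(s + τ) with f = ρ(·, 0).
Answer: ρ(s, τ) = exp(-(s + τ)²)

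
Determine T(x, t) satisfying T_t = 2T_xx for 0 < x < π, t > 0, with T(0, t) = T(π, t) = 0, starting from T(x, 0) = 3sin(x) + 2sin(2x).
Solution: Using separation of variables T = X(x)G(t):
Eigenfunctions: sin(nx), n = 1, 2, 3, ...
General solution: T(x, t) = Σ c_n sin(nx) exp(-2n² t)
Matching T(x,0) = 3sin(x) + 2sin(2x) term by term: c_1=3, c_2=2.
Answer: T(x, t) = 3exp(-2t)sin(x) + 2exp(-8t)sin(2x)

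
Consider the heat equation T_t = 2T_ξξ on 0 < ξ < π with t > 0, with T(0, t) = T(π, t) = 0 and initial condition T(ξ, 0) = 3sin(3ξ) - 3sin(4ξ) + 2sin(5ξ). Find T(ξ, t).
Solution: Using separation of variables T = X(ξ)G(t):
Eigenfunctions: sin(nξ), n = 1, 2, 3, ...
General solution: T(ξ, t) = Σ c_n sin(nξ) exp(-2n² t)
Matching T(ξ,0) = 3sin(3ξ) - 3sin(4ξ) + 2sin(5ξ) term by term: c_3=3, c_4=-3, c_5=2.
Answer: T(ξ, t) = 3exp(-18t)sin(3ξ) - 3exp(-32t)sin(4ξ) + 2exp(-50t)sin(5ξ)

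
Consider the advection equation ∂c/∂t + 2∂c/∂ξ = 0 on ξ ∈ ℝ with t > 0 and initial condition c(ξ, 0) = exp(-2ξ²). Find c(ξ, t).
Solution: By characteristics (dξ/dt = 2), c(ξ,t) = f(ξ - 2t) with f = c(·, 0).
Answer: c(ξ, t) = exp(-2(-2t + ξ)²)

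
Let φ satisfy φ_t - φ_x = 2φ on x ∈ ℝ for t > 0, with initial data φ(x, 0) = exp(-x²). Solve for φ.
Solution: Substitute φ = exp(2t)u, i.e. u = exp(-2t)φ.
By the product rule, φ_t = exp(2t)(u_t + 2u), φ_x = exp(2t)u_x.
Substituting into the PDE and dividing by exp(2t): u_t + 2u - u_x = 2u.
The lower-order terms cancel, leaving the standard advection equation u_t - u_x = 0.
Initial data for u: u(x,0) = φ(x,0) = exp(-x²).
Solve for u:
  By method of characteristics (waves move left with speed 1):
  Along characteristics x + t = const, u is constant, so u(x,t) = f(x + t) with f = u(·, 0).
Hence u(x,t) = exp(-(t + x)²).
Transform back: φ(x,t) = exp(2t)u(x,t).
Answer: φ(x, t) = exp(2t)exp(-(t + x)²)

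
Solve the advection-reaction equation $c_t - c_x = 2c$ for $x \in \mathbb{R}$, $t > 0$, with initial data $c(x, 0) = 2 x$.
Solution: Substitute $c = e^{2t}u$, i.e. $u = e^{-2t}c$.
By the product rule, $c_t = e^{2t}(u_t + 2u)$, $c_x = e^{2t}u_x$.
Substituting into the PDE and dividing by $e^{2t}$: $u_t + 2u - u_x = 2u$.
The lower-order terms cancel, leaving the standard advection equation $u_t - u_x = 0$.
Initial data for $u$: $u(x,0) = c(x,0) = 2 x$.
Solve for $u$:
  By method of characteristics (waves move left with speed 1):
  Along characteristics $x + t =$ const, $u$ is constant, so $u(x,t) = f(x + t)$ with $f = u( \cdot , 0)$.
Hence $u(x,t) = 2 t + 2 x$.
Transform back: $c(x,t) = e^{2t}u(x,t)$.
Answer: $c(x, t) = 2 t e^{2 t} + 2 x e^{2 t}$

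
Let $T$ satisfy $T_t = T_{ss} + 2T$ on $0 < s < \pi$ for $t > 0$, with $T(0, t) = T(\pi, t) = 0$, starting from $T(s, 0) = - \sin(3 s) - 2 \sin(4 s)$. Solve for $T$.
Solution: Substitute $T = e^{2t}u$, i.e. $u = e^{-2t}T$.
By the product rule, $T_t = e^{2t}(u_t + 2u)$, $T_{ss} = e^{2t}u_{ss}$.
Substituting into the PDE and dividing by $e^{2t}$: $u_t + 2u = u_{ss} + 2u$.
The lower-order terms cancel, leaving the standard heat equation $u_t = u_{ss}$.
Initial data for $u$: $u(s,0) = T(s,0) = - \sin(3 s) - 2 \sin(4 s)$. The boundary conditions carry over: $u(0,t) = u(\pi,t) = 0$.
Solve for $u$:
  Using separation of variables $u = X(s)G(t)$:
  Eigenfunctions: $\sin(ns)$, $n = 1, 2, 3, \ldots$
  General solution: $u(s, t) = \sum c_n \sin(ns) e^{-n^2 t}$
  Matching $u(s,0) = - \sin(3 s) - 2 \sin(4 s)$ term by term: $c_3=-1, c_4=-2$.
Hence $u(s,t) = - e^{-9 t} \sin(3 s) - 2 e^{-16 t} \sin(4 s)$.
Transform back: $T(s,t) = e^{2t}u(s,t)$.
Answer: $T(s, t) = - e^{-7 t} \sin(3 s) - 2 e^{-14 t} \sin(4 s)$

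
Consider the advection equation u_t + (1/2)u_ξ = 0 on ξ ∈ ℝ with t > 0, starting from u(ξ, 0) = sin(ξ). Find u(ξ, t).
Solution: By method of characteristics (waves move right with speed 1/2):
Along characteristics ξ - (1/2)t = const, u is constant, so u(ξ,t) = f(ξ - (1/2)t) with f = u(·, 0).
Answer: u(ξ, t) = -sin(t/2 - ξ)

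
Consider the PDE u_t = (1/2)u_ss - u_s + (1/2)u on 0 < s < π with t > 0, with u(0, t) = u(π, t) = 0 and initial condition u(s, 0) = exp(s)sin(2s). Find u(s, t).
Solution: Substitute u = exp(s)w, i.e. w = exp(-s)u.
By the product rule, u_s = exp(s)(w_s + w), u_ss = exp(s)(w_ss + 2w_s + w), u_t = exp(s)w_t.
Substituting into the PDE and dividing by exp(s): w_t = (1/2)(w_ss + 2w_s + w) - (w_s + w) + (1/2)w.
The lower-order terms cancel, leaving the standard heat equation w_t = (1/2)w_ss.
Initial data for w: w(s,0) = exp(-s)u(s,0) = sin(2s). The boundary conditions carry over: w(0,t) = w(π,t) = 0.
Solve for w:
  Using separation of variables w = X(s)T(t):
  Eigenfunctions: sin(ns), n = 1, 2, 3, ...
  General solution: w(s, t) = Σ c_n sin(ns) exp(-n² t/2)
  Matching w(s,0) = sin(2s) term by term: c_2=1.
Hence w(s,t) = exp(-2t)sin(2s).
Transform back: u(s,t) = exp(s)w(s,t).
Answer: u(s, t) = exp(s)exp(-2t)sin(2s)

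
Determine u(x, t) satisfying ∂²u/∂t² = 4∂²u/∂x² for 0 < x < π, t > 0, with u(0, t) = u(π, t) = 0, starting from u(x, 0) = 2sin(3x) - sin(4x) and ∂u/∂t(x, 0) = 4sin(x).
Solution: Separating variables: u = Σ [A_n cos(ω_n t) + B_n sin(ω_n t)] sin(nx), ω_n = 2n. From ICs (B_n = velocity coefficient / ω_n): A_3=2, A_4=-1, B_1=2.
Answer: u(x, t) = 2sin(2t)sin(x) + 2sin(3x)cos(6t) - sin(4x)cos(8t)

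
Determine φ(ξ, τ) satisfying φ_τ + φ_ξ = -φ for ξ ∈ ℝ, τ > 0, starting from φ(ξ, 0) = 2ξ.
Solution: Substitute φ = exp(-τ)u.
Then φ_τ = exp(-τ)(u_τ - u), φ_ξ = exp(-τ)u_ξ; substituting and dividing by exp(-τ), the lower-order terms cancel: u_τ + u_ξ = 0 (standard advection equation).
Data for u: u(ξ,0) = φ(ξ,0) = 2ξ.
By characteristics (dξ/dτ = 1), u(ξ,τ) = f(ξ - τ) with f = u(·, 0).
So u(ξ,τ) = 2ξ - 2τ, and φ(ξ,τ) = exp(-τ)u(ξ,τ).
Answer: φ(ξ, τ) = 2ξexp(-τ) - 2τexp(-τ)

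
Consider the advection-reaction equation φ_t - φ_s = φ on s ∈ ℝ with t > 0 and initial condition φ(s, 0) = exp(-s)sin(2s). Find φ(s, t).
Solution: Substitute φ = exp(-s)u.
Then φ_s = exp(-s)(u_s - u), φ_t = exp(-s)u_t; substituting and dividing by exp(-s), the lower-order terms cancel: u_t - u_s = 0 (standard advection equation).
Data for u: u(s,0) = exp(s)φ(s,0) = sin(2s).
By characteristics (ds/dt = -1), u(s,t) = f(s + t) with f = u(·, 0).
So u(s,t) = sin(2s + 2t), and φ(s,t) = exp(-s)u(s,t).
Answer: φ(s, t) = exp(-s)sin(2s + 2t)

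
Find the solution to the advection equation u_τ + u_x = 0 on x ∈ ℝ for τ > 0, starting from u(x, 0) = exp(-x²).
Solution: By characteristics (dx/dτ = 1), u(x,τ) = f(x - τ) with f = u(·, 0).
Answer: u(x, τ) = exp(-(x - τ)²)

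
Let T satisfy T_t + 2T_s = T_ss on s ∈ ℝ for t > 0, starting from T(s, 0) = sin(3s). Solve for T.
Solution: Change to a moving frame: let η = s - 2t, σ = t and write T(s,t) = u(η,σ).
By the chain rule T_t = u_σ - 2u_η, T_s = u_η, T_ss = u_ηη.
Then T_t + 2T_s = u_σ: the advection term cancels and the PDE becomes the heat equation u_σ = u_ηη on η ∈ ℝ.
Initial data: u(η,0) = T(η,0) = sin(3η).
On η ∈ ℝ each mode satisfies (sin(nη))″ = -n² sin(nη), so exp(-n²σ) sin(nη) solves the heat equation; by superposition u(η,σ) = Σ c_n exp(-n²σ) sin(nη).
Reading off the coefficients: c_3=1, so u(η,σ) = exp(-9σ)sin(3η).
Substituting back η = s - 2t, σ = t: T(s,t) = u(s - 2t, t).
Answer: T(s, t) = exp(-9t)sin(3s - 6t)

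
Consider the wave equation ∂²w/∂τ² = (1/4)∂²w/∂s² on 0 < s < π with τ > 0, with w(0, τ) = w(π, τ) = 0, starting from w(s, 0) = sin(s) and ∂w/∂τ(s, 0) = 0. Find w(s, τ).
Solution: Using separation of variables w = X(s)T(τ):
Eigenfunctions: sin(ns), n = 1, 2, 3, ...
General solution: w(s, τ) = Σ [A_n cos(n τ/2) + B_n sin(n τ/2)] sin(ns)
From w(s,0) = sin(s): A_1=1. From w_τ(s,0) = 0: all B_n = 0.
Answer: w(s, τ) = sin(s)cos(τ/2)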